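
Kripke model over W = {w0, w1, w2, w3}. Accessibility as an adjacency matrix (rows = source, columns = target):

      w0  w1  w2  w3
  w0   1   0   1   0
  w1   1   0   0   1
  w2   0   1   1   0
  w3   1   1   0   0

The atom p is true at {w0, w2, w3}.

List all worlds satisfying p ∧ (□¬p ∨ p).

w0: p is T, □¬p ∨ p is T. ✓
w1: p is F, □¬p ∨ p is F. ✗
w2: p is T, □¬p ∨ p is T. ✓
w3: p is T, □¬p ∨ p is T. ✓

{w0, w2, w3}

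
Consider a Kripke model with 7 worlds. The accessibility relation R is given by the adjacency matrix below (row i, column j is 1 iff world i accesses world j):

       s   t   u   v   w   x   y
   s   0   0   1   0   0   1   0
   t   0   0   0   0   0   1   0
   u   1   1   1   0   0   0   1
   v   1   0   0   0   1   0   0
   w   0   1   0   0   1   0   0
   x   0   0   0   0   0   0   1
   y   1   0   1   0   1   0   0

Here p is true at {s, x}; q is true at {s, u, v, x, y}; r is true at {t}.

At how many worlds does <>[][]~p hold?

s: successors {u, x}; [][]~p there: u:F, x:F. ✗
t: successors {x}; [][]~p there: x:F. ✗
u: successors {s, t, u, y}; [][]~p there: s:F, t:T, u:F, y:F. ✓
v: successors {s, w}; [][]~p there: s:F, w:F. ✗
w: successors {t, w}; [][]~p there: t:T, w:F. ✓
x: successors {y}; [][]~p there: y:F. ✗
y: successors {s, u, w}; [][]~p there: s:F, u:F, w:F. ✗
Satisfying worlds: {u, w}.

2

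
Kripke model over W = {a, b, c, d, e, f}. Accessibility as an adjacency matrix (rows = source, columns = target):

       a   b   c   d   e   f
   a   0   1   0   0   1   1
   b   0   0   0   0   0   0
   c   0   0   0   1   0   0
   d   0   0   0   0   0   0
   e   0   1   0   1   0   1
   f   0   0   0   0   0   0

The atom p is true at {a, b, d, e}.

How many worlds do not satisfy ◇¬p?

a: successors {b, e, f}; ¬p there: b:F, e:F, f:T. ✓
b: no successors, so ◇¬p fails. ✗
c: successors {d}; ¬p there: d:F. ✗
d: no successors, so ◇¬p fails. ✗
e: successors {b, d, f}; ¬p there: b:F, d:F, f:T. ✓
f: no successors, so ◇¬p fails. ✗
Satisfying worlds: {a, e}.
So ◇¬p fails at the other 4 worlds.

4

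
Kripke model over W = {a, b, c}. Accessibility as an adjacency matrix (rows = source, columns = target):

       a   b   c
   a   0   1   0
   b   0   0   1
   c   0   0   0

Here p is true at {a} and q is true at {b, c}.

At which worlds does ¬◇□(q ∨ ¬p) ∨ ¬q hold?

a: ¬◇□(q ∨ ¬p) is F, ¬q is T. ✓
b: ¬◇□(q ∨ ¬p) is F, ¬q is F. ✗
c: ¬◇□(q ∨ ¬p) is T, ¬q is F. ✓

{a, c}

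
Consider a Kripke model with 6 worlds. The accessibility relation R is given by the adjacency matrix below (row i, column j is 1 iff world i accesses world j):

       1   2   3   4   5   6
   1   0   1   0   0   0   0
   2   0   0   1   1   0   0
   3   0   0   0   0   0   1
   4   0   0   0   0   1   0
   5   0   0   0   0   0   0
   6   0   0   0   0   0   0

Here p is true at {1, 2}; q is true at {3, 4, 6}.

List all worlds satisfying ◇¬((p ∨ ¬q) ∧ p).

{2, 3, 4}

1: successors {2}; ¬((p ∨ ¬q) ∧ p) there: 2:F. ✗
2: successors {3, 4}; ¬((p ∨ ¬q) ∧ p) there: 3:T, 4:T. ✓
3: successors {6}; ¬((p ∨ ¬q) ∧ p) there: 6:T. ✓
4: successors {5}; ¬((p ∨ ¬q) ∧ p) there: 5:T. ✓
5: no successors, so ◇¬((p ∨ ¬q) ∧ p) fails. ✗
6: no successors, so ◇¬((p ∨ ¬q) ∧ p) fails. ✗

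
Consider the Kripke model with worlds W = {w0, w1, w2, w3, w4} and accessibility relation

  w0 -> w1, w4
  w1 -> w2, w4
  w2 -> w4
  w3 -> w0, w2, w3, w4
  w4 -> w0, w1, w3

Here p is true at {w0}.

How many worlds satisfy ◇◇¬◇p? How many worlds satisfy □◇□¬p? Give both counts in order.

5 and 3

For ◇◇¬◇p:
w0: successors {w1, w4}; ◇¬◇p there: w1:T, w4:T. ✓
w1: successors {w2, w4}; ◇¬◇p there: w2:F, w4:T. ✓
w2: successors {w4}; ◇¬◇p there: w4:T. ✓
w3: successors {w0, w2, w3, w4}; ◇¬◇p there: w0:T, w2:F, w3:T, w4:T. ✓
w4: successors {w0, w1, w3}; ◇¬◇p there: w0:T, w1:T, w3:T. ✓
— 5 worlds.
For □◇□¬p:
w0: successors {w1, w4}; ◇□¬p there: w1:T, w4:T. ✓
w1: successors {w2, w4}; ◇□¬p there: w2:F, w4:T. ✗
w2: successors {w4}; ◇□¬p there: w4:T. ✓
w3: successors {w0, w2, w3, w4}; ◇□¬p there: w0:T, w2:F, w3:T, w4:T. ✗
w4: successors {w0, w1, w3}; ◇□¬p there: w0:T, w1:T, w3:T. ✓
— 3 worlds.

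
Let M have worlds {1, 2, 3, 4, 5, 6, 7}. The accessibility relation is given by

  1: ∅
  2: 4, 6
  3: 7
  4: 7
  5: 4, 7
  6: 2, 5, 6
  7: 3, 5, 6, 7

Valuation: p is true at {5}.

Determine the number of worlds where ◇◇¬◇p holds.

6

1: no successors, so ◇◇¬◇p fails. ✗
2: successors {4, 6}; ◇¬◇p there: 4:F, 6:T. ✓
3: successors {7}; ◇¬◇p there: 7:T. ✓
4: successors {7}; ◇¬◇p there: 7:T. ✓
5: successors {4, 7}; ◇¬◇p there: 4:F, 7:T. ✓
6: successors {2, 5, 6}; ◇¬◇p there: 2:T, 5:T, 6:T. ✓
7: successors {3, 5, 6, 7}; ◇¬◇p there: 3:F, 5:T, 6:T, 7:T. ✓
Satisfying worlds: {2, 3, 4, 5, 6, 7}.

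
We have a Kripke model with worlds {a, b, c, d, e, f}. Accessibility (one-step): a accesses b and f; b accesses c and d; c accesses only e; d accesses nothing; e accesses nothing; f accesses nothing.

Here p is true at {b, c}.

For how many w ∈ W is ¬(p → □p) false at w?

a: p → □p is T. ✗
b: p → □p is F. ✓
c: p → □p is F. ✓
d: p → □p is T. ✗
e: p → □p is T. ✗
f: p → □p is T. ✗
Satisfying worlds: {b, c}.
So ¬(p → □p) fails at the other 4 worlds.

4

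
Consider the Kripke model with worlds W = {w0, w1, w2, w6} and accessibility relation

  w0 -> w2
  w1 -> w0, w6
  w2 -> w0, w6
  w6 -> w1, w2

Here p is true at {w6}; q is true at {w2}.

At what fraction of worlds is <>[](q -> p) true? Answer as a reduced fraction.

w0: successors {w2}; [](q -> p) there: w2:T. ✓
w1: successors {w0, w6}; [](q -> p) there: w0:F, w6:F. ✗
w2: successors {w0, w6}; [](q -> p) there: w0:F, w6:F. ✗
w6: successors {w1, w2}; [](q -> p) there: w1:T, w2:T. ✓
That's 2 of 4 worlds, so 2/4 = 1/2.

1/2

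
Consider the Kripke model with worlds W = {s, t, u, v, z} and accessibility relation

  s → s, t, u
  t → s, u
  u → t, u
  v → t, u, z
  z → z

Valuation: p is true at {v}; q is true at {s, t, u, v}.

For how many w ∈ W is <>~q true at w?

2

s: successors {s, t, u}; ~q there: s:F, t:F, u:F. ✗
t: successors {s, u}; ~q there: s:F, u:F. ✗
u: successors {t, u}; ~q there: t:F, u:F. ✗
v: successors {t, u, z}; ~q there: t:F, u:F, z:T. ✓
z: successors {z}; ~q there: z:T. ✓
Satisfying worlds: {v, z}.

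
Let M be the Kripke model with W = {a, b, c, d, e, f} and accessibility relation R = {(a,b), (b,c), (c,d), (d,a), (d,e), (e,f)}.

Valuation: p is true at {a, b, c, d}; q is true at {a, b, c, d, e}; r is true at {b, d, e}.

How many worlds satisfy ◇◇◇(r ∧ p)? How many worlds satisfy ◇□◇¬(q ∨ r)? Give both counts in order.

2 and 1

For ◇◇◇(r ∧ p):
a: successors {b}; ◇◇(r ∧ p) there: b:T. ✓
b: successors {c}; ◇◇(r ∧ p) there: c:F. ✗
c: successors {d}; ◇◇(r ∧ p) there: d:T. ✓
d: successors {a, e}; ◇◇(r ∧ p) there: a:F, e:F. ✗
e: successors {f}; ◇◇(r ∧ p) there: f:F. ✗
f: no successors, so ◇◇◇(r ∧ p) fails. ✗
— 2 worlds.
For ◇□◇¬(q ∨ r):
a: successors {b}; □◇¬(q ∨ r) there: b:F. ✗
b: successors {c}; □◇¬(q ∨ r) there: c:F. ✗
c: successors {d}; □◇¬(q ∨ r) there: d:F. ✗
d: successors {a, e}; □◇¬(q ∨ r) there: a:F, e:F. ✗
e: successors {f}; □◇¬(q ∨ r) there: f:T. ✓
f: no successors, so ◇□◇¬(q ∨ r) fails. ✗
— 1 world.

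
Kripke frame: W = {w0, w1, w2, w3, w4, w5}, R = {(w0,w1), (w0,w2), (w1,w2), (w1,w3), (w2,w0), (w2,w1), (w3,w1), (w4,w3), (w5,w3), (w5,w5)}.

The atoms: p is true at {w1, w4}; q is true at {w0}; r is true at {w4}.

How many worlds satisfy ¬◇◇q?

4

w0: ◇◇q is T. ✗
w1: ◇◇q is T. ✗
w2: ◇◇q is F. ✓
w3: ◇◇q is F. ✓
w4: ◇◇q is F. ✓
w5: ◇◇q is F. ✓
Satisfying worlds: {w2, w3, w4, w5}.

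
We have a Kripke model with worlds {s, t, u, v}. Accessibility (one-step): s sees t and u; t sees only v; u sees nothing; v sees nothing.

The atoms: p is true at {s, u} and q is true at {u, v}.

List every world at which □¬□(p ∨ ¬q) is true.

{u, v}

s: successors {t, u}; ¬□(p ∨ ¬q) there: t:T, u:F. ✗
t: successors {v}; ¬□(p ∨ ¬q) there: v:F. ✗
u: no successors, so □¬□(p ∨ ¬q) holds vacuously. ✓
v: no successors, so □¬□(p ∨ ¬q) holds vacuously. ✓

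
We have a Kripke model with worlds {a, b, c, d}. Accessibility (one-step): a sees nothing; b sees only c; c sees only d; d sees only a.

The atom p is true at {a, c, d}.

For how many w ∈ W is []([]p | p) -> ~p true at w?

a: []([]p | p) is T, ~p is F. ✗
b: []([]p | p) is T, ~p is T. ✓
c: []([]p | p) is T, ~p is F. ✗
d: []([]p | p) is T, ~p is F. ✗
Satisfying worlds: {b}.

1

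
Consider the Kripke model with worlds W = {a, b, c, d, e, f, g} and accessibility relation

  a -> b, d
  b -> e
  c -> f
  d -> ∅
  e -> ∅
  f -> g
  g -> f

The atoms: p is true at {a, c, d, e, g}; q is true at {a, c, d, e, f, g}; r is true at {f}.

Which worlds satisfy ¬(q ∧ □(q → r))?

{a, b, f}

a: q ∧ □(q → r) is F. ✓
b: q ∧ □(q → r) is F. ✓
c: q ∧ □(q → r) is T. ✗
d: q ∧ □(q → r) is T. ✗
e: q ∧ □(q → r) is T. ✗
f: q ∧ □(q → r) is F. ✓
g: q ∧ □(q → r) is T. ✗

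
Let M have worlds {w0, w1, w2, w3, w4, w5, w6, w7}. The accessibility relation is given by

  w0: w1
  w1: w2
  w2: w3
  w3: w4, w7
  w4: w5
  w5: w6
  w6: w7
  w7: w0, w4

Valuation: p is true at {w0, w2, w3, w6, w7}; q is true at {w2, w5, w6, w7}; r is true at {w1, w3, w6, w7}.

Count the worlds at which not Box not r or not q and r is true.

w0: not Box not r is T, not q and r is F. ✓
w1: not Box not r is F, not q and r is T. ✓
w2: not Box not r is T, not q and r is F. ✓
w3: not Box not r is T, not q and r is T. ✓
w4: not Box not r is F, not q and r is F. ✗
w5: not Box not r is T, not q and r is F. ✓
w6: not Box not r is T, not q and r is F. ✓
w7: not Box not r is F, not q and r is F. ✗
Satisfying worlds: {w0, w1, w2, w3, w5, w6}.

6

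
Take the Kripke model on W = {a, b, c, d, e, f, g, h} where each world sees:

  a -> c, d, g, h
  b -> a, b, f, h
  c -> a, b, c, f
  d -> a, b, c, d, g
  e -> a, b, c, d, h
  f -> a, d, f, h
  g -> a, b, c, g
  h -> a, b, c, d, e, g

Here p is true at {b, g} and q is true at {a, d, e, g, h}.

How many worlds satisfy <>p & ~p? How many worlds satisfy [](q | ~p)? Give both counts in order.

For <>p & ~p:
a: <>p is T, ~p is T. ✓
b: <>p is T, ~p is F. ✗
c: <>p is T, ~p is T. ✓
d: <>p is T, ~p is T. ✓
e: <>p is T, ~p is T. ✓
f: <>p is F, ~p is T. ✗
g: <>p is T, ~p is F. ✗
h: <>p is T, ~p is T. ✓
— 5 worlds.
For [](q | ~p):
a: successors {c, d, g, h}; q | ~p there: c:T, d:T, g:T, h:T. ✓
b: successors {a, b, f, h}; q | ~p there: a:T, b:F, f:T, h:T. ✗
c: successors {a, b, c, f}; q | ~p there: a:T, b:F, c:T, f:T. ✗
d: successors {a, b, c, d, g}; q | ~p there: a:T, b:F, c:T, d:T, g:T. ✗
e: successors {a, b, c, d, h}; q | ~p there: a:T, b:F, c:T, d:T, h:T. ✗
f: successors {a, d, f, h}; q | ~p there: a:T, d:T, f:T, h:T. ✓
g: successors {a, b, c, g}; q | ~p there: a:T, b:F, c:T, g:T. ✗
h: successors {a, b, c, d, e, g}; q | ~p there: a:T, b:F, c:T, d:T, e:T, g:T. ✗
— 2 worlds.

5 and 2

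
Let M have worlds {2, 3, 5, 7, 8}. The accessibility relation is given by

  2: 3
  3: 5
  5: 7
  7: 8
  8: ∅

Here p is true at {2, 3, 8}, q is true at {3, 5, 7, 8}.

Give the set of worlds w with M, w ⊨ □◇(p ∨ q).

{2, 3, 5, 8}

2: successors {3}; ◇(p ∨ q) there: 3:T. ✓
3: successors {5}; ◇(p ∨ q) there: 5:T. ✓
5: successors {7}; ◇(p ∨ q) there: 7:T. ✓
7: successors {8}; ◇(p ∨ q) there: 8:F. ✗
8: no successors, so □◇(p ∨ q) holds vacuously. ✓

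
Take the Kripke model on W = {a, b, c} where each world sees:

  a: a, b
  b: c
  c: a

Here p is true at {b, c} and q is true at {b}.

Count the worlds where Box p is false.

2

a: successors {a, b}; p there: a:F, b:T. ✗
b: successors {c}; p there: c:T. ✓
c: successors {a}; p there: a:F. ✗
Satisfying worlds: {b}.
So Box p fails at the other 2 worlds.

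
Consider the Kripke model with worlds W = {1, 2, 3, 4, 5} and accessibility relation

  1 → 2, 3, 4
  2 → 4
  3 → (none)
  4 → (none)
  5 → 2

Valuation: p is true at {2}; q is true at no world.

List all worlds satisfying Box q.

{3, 4}

1: successors {2, 3, 4}; q there: 2:F, 3:F, 4:F. ✗
2: successors {4}; q there: 4:F. ✗
3: no successors, so Box q holds vacuously. ✓
4: no successors, so Box q holds vacuously. ✓
5: successors {2}; q there: 2:F. ✗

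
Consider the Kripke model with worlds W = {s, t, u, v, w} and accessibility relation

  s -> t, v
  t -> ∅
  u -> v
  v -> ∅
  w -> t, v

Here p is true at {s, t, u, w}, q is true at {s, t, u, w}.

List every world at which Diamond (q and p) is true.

{s, w}

s: successors {t, v}; q and p there: t:T, v:F. ✓
t: no successors, so Diamond (q and p) fails. ✗
u: successors {v}; q and p there: v:F. ✗
v: no successors, so Diamond (q and p) fails. ✗
w: successors {t, v}; q and p there: t:T, v:F. ✓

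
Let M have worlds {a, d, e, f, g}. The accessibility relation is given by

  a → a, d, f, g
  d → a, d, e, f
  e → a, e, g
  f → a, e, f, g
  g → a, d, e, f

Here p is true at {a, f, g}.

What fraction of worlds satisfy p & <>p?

a: p is T, <>p is T. ✓
d: p is F, <>p is T. ✗
e: p is F, <>p is T. ✗
f: p is T, <>p is T. ✓
g: p is T, <>p is T. ✓
That's 3 of 5 worlds, so 3/5.

3/5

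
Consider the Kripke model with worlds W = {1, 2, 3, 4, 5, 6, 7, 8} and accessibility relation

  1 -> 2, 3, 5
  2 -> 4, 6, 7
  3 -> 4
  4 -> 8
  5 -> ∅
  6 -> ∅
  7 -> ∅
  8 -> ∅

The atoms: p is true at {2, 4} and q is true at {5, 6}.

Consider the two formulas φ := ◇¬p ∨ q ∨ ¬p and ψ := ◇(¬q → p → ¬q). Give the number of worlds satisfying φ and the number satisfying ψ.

8 and 4

For ◇¬p ∨ q ∨ ¬p:
1: ◇¬p is T, q ∨ ¬p is T. ✓
2: ◇¬p is T, q ∨ ¬p is F. ✓
3: ◇¬p is F, q ∨ ¬p is T. ✓
4: ◇¬p is T, q ∨ ¬p is F. ✓
5: ◇¬p is F, q ∨ ¬p is T. ✓
6: ◇¬p is F, q ∨ ¬p is T. ✓
7: ◇¬p is F, q ∨ ¬p is T. ✓
8: ◇¬p is F, q ∨ ¬p is T. ✓
— 8 worlds.
For ◇(¬q → p → ¬q):
1: successors {2, 3, 5}; ¬q → p → ¬q there: 2:T, 3:T, 5:T. ✓
2: successors {4, 6, 7}; ¬q → p → ¬q there: 4:T, 6:T, 7:T. ✓
3: successors {4}; ¬q → p → ¬q there: 4:T. ✓
4: successors {8}; ¬q → p → ¬q there: 8:T. ✓
5: no successors, so ◇(¬q → p → ¬q) fails. ✗
6: no successors, so ◇(¬q → p → ¬q) fails. ✗
7: no successors, so ◇(¬q → p → ¬q) fails. ✗
8: no successors, so ◇(¬q → p → ¬q) fails. ✗
— 4 worlds.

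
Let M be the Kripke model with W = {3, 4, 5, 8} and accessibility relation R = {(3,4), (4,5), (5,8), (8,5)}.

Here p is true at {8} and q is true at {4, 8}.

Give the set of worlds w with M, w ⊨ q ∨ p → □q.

{3, 5}

3: q ∨ p is F, □q is T. ✓
4: q ∨ p is T, □q is F. ✗
5: q ∨ p is F, □q is T. ✓
8: q ∨ p is T, □q is F. ✗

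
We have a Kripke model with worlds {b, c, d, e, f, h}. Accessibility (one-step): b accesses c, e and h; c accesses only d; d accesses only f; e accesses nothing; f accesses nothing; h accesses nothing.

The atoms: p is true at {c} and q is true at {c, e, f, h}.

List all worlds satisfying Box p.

{e, f, h}

b: successors {c, e, h}; p there: c:T, e:F, h:F. ✗
c: successors {d}; p there: d:F. ✗
d: successors {f}; p there: f:F. ✗
e: no successors, so Box p holds vacuously. ✓
f: no successors, so Box p holds vacuously. ✓
h: no successors, so Box p holds vacuously. ✓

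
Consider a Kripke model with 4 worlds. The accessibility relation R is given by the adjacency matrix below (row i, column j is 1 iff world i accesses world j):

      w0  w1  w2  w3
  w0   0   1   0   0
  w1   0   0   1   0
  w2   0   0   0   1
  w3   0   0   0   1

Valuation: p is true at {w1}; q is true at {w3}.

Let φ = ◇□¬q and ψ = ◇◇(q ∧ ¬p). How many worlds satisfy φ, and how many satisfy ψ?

For ◇□¬q:
w0: successors {w1}; □¬q there: w1:T. ✓
w1: successors {w2}; □¬q there: w2:F. ✗
w2: successors {w3}; □¬q there: w3:F. ✗
w3: successors {w3}; □¬q there: w3:F. ✗
— 1 world.
For ◇◇(q ∧ ¬p):
w0: successors {w1}; ◇(q ∧ ¬p) there: w1:F. ✗
w1: successors {w2}; ◇(q ∧ ¬p) there: w2:T. ✓
w2: successors {w3}; ◇(q ∧ ¬p) there: w3:T. ✓
w3: successors {w3}; ◇(q ∧ ¬p) there: w3:T. ✓
— 3 worlds.

1 and 3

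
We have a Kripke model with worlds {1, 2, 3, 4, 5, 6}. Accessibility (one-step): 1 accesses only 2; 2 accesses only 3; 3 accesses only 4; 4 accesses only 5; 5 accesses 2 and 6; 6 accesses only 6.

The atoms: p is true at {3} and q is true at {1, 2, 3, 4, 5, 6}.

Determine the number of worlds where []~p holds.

5

1: successors {2}; ~p there: 2:T. ✓
2: successors {3}; ~p there: 3:F. ✗
3: successors {4}; ~p there: 4:T. ✓
4: successors {5}; ~p there: 5:T. ✓
5: successors {2, 6}; ~p there: 2:T, 6:T. ✓
6: successors {6}; ~p there: 6:T. ✓
Satisfying worlds: {1, 3, 4, 5, 6}.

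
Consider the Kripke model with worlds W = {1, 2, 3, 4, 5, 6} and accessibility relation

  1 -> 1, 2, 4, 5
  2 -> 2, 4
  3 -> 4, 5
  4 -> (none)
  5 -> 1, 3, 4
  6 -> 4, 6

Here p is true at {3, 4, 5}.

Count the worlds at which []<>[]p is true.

1: successors {1, 2, 4, 5}; <>[]p there: 1:T, 2:T, 4:F, 5:T. ✗
2: successors {2, 4}; <>[]p there: 2:T, 4:F. ✗
3: successors {4, 5}; <>[]p there: 4:F, 5:T. ✗
4: no successors, so []<>[]p holds vacuously. ✓
5: successors {1, 3, 4}; <>[]p there: 1:T, 3:T, 4:F. ✗
6: successors {4, 6}; <>[]p there: 4:F, 6:T. ✗
Satisfying worlds: {4}.

1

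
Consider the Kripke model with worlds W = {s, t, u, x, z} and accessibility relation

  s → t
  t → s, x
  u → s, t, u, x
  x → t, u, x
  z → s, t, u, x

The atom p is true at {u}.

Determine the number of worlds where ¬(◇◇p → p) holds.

3

s: ◇◇p → p is T. ✗
t: ◇◇p → p is F. ✓
u: ◇◇p → p is T. ✗
x: ◇◇p → p is F. ✓
z: ◇◇p → p is F. ✓
Satisfying worlds: {t, x, z}.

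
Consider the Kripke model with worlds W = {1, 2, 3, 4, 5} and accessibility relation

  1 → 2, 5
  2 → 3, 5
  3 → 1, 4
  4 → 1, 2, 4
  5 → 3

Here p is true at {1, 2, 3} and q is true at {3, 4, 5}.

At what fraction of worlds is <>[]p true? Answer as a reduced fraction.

2/5

1: successors {2, 5}; []p there: 2:F, 5:T. ✓
2: successors {3, 5}; []p there: 3:F, 5:T. ✓
3: successors {1, 4}; []p there: 1:F, 4:F. ✗
4: successors {1, 2, 4}; []p there: 1:F, 2:F, 4:F. ✗
5: successors {3}; []p there: 3:F. ✗
That's 2 of 5 worlds, so 2/5.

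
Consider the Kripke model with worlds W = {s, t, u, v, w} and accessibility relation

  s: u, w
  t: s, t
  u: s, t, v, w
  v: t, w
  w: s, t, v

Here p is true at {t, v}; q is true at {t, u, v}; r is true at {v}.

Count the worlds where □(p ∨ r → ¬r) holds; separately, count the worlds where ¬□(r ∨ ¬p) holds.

For □(p ∨ r → ¬r):
s: successors {u, w}; p ∨ r → ¬r there: u:T, w:T. ✓
t: successors {s, t}; p ∨ r → ¬r there: s:T, t:T. ✓
u: successors {s, t, v, w}; p ∨ r → ¬r there: s:T, t:T, v:F, w:T. ✗
v: successors {t, w}; p ∨ r → ¬r there: t:T, w:T. ✓
w: successors {s, t, v}; p ∨ r → ¬r there: s:T, t:T, v:F. ✗
— 3 worlds.
For ¬□(r ∨ ¬p):
s: □(r ∨ ¬p) is T. ✗
t: □(r ∨ ¬p) is F. ✓
u: □(r ∨ ¬p) is F. ✓
v: □(r ∨ ¬p) is F. ✓
w: □(r ∨ ¬p) is F. ✓
— 4 worlds.

3 and 4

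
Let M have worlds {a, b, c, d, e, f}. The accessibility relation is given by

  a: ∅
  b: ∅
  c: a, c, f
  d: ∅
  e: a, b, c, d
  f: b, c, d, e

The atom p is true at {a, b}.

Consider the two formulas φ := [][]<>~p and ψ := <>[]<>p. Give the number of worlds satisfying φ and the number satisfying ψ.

3 and 3

For [][]<>~p:
a: no successors, so [][]<>~p holds vacuously. ✓
b: no successors, so [][]<>~p holds vacuously. ✓
c: successors {a, c, f}; []<>~p there: a:T, c:F, f:F. ✗
d: no successors, so [][]<>~p holds vacuously. ✓
e: successors {a, b, c, d}; []<>~p there: a:T, b:T, c:F, d:T. ✗
f: successors {b, c, d, e}; []<>~p there: b:T, c:F, d:T, e:F. ✗
— 3 worlds.
For <>[]<>p:
a: no successors, so <>[]<>p fails. ✗
b: no successors, so <>[]<>p fails. ✗
c: successors {a, c, f}; []<>p there: a:T, c:F, f:F. ✓
d: no successors, so <>[]<>p fails. ✗
e: successors {a, b, c, d}; []<>p there: a:T, b:T, c:F, d:T. ✓
f: successors {b, c, d, e}; []<>p there: b:T, c:F, d:T, e:F. ✓
— 3 worlds.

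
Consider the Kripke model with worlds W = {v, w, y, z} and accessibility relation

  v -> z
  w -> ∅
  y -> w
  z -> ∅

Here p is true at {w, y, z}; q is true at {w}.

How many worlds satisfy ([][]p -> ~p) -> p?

3

v: [][]p -> ~p is T, p is F. ✗
w: [][]p -> ~p is F, p is T. ✓
y: [][]p -> ~p is F, p is T. ✓
z: [][]p -> ~p is F, p is T. ✓
Satisfying worlds: {w, y, z}.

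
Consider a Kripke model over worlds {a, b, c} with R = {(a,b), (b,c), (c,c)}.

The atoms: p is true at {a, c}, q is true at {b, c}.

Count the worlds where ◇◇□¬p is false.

a: successors {b}; ◇□¬p there: b:F. ✗
b: successors {c}; ◇□¬p there: c:F. ✗
c: successors {c}; ◇□¬p there: c:F. ✗
Satisfying worlds: ∅.
So ◇◇□¬p fails at the other 3 worlds.

3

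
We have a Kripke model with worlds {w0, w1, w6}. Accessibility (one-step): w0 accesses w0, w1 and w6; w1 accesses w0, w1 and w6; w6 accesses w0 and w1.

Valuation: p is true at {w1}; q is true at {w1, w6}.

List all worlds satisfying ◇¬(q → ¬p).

{w0, w1, w6}

w0: successors {w0, w1, w6}; ¬(q → ¬p) there: w0:F, w1:T, w6:F. ✓
w1: successors {w0, w1, w6}; ¬(q → ¬p) there: w0:F, w1:T, w6:F. ✓
w6: successors {w0, w1}; ¬(q → ¬p) there: w0:F, w1:T. ✓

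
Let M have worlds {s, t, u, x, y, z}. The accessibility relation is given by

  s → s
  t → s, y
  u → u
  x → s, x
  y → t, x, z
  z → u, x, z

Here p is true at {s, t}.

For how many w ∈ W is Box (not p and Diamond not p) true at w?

s: successors {s}; not p and Diamond not p there: s:F. ✗
t: successors {s, y}; not p and Diamond not p there: s:F, y:T. ✗
u: successors {u}; not p and Diamond not p there: u:T. ✓
x: successors {s, x}; not p and Diamond not p there: s:F, x:T. ✗
y: successors {t, x, z}; not p and Diamond not p there: t:F, x:T, z:T. ✗
z: successors {u, x, z}; not p and Diamond not p there: u:T, x:T, z:T. ✓
Satisfying worlds: {u, z}.

2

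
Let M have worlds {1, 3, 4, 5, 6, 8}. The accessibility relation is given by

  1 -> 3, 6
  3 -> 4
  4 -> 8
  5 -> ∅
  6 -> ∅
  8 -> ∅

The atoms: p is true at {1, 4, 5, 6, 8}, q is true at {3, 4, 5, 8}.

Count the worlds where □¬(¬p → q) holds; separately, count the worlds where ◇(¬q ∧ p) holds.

For □¬(¬p → q):
1: successors {3, 6}; ¬(¬p → q) there: 3:F, 6:F. ✗
3: successors {4}; ¬(¬p → q) there: 4:F. ✗
4: successors {8}; ¬(¬p → q) there: 8:F. ✗
5: no successors, so □¬(¬p → q) holds vacuously. ✓
6: no successors, so □¬(¬p → q) holds vacuously. ✓
8: no successors, so □¬(¬p → q) holds vacuously. ✓
— 3 worlds.
For ◇(¬q ∧ p):
1: successors {3, 6}; ¬q ∧ p there: 3:F, 6:T. ✓
3: successors {4}; ¬q ∧ p there: 4:F. ✗
4: successors {8}; ¬q ∧ p there: 8:F. ✗
5: no successors, so ◇(¬q ∧ p) fails. ✗
6: no successors, so ◇(¬q ∧ p) fails. ✗
8: no successors, so ◇(¬q ∧ p) fails. ✗
— 1 world.

3 and 1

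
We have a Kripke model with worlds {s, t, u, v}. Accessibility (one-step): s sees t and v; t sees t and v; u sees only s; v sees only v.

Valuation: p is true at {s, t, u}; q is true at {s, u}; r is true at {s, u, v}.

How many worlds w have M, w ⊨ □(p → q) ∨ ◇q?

2

s: □(p → q) is F, ◇q is F. ✗
t: □(p → q) is F, ◇q is F. ✗
u: □(p → q) is T, ◇q is T. ✓
v: □(p → q) is T, ◇q is F. ✓
Satisfying worlds: {u, v}.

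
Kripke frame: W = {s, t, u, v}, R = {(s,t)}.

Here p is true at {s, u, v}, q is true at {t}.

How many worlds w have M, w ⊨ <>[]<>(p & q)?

s: successors {t}; []<>(p & q) there: t:T. ✓
t: no successors, so <>[]<>(p & q) fails. ✗
u: no successors, so <>[]<>(p & q) fails. ✗
v: no successors, so <>[]<>(p & q) fails. ✗
Satisfying worlds: {s}.

1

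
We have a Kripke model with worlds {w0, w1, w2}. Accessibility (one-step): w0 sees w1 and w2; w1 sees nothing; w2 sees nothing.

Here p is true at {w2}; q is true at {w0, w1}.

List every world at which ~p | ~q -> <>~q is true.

{w0}

w0: ~p | ~q is T, <>~q is T. ✓
w1: ~p | ~q is T, <>~q is F. ✗
w2: ~p | ~q is T, <>~q is F. ✗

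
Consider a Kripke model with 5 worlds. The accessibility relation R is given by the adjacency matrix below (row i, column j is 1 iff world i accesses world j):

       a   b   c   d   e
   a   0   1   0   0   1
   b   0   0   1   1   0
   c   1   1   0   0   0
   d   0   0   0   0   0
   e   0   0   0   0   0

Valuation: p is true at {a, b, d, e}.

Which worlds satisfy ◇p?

{a, b, c}

a: successors {b, e}; p there: b:T, e:T. ✓
b: successors {c, d}; p there: c:F, d:T. ✓
c: successors {a, b}; p there: a:T, b:T. ✓
d: no successors, so ◇p fails. ✗
e: no successors, so ◇p fails. ✗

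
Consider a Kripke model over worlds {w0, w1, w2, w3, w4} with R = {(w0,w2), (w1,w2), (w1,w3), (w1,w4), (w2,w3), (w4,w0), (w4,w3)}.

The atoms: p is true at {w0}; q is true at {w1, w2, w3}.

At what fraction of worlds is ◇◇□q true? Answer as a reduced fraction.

3/5

w0: successors {w2}; ◇□q there: w2:T. ✓
w1: successors {w2, w3, w4}; ◇□q there: w2:T, w3:F, w4:T. ✓
w2: successors {w3}; ◇□q there: w3:F. ✗
w3: no successors, so ◇◇□q fails. ✗
w4: successors {w0, w3}; ◇□q there: w0:T, w3:F. ✓
That's 3 of 5 worlds, so 3/5.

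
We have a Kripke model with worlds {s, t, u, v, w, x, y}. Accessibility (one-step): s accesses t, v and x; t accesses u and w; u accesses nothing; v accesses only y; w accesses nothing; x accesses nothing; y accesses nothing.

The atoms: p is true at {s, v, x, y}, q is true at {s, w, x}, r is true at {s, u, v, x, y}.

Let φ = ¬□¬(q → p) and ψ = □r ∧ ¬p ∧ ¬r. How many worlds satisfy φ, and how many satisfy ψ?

3 and 1

For ¬□¬(q → p):
s: □¬(q → p) is F. ✓
t: □¬(q → p) is F. ✓
u: □¬(q → p) is T. ✗
v: □¬(q → p) is F. ✓
w: □¬(q → p) is T. ✗
x: □¬(q → p) is T. ✗
y: □¬(q → p) is T. ✗
— 3 worlds.
For □r ∧ ¬p ∧ ¬r:
s: □r ∧ ¬p is F, ¬r is F. ✗
t: □r ∧ ¬p is F, ¬r is T. ✗
u: □r ∧ ¬p is T, ¬r is F. ✗
v: □r ∧ ¬p is F, ¬r is F. ✗
w: □r ∧ ¬p is T, ¬r is T. ✓
x: □r ∧ ¬p is F, ¬r is F. ✗
y: □r ∧ ¬p is F, ¬r is F. ✗
— 1 world.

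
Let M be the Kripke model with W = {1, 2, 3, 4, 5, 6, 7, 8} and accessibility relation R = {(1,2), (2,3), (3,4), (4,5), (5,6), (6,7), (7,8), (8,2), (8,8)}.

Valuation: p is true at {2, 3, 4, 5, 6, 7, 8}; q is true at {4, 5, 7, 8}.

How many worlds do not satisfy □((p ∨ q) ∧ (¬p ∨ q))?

4

1: successors {2}; (p ∨ q) ∧ (¬p ∨ q) there: 2:F. ✗
2: successors {3}; (p ∨ q) ∧ (¬p ∨ q) there: 3:F. ✗
3: successors {4}; (p ∨ q) ∧ (¬p ∨ q) there: 4:T. ✓
4: successors {5}; (p ∨ q) ∧ (¬p ∨ q) there: 5:T. ✓
5: successors {6}; (p ∨ q) ∧ (¬p ∨ q) there: 6:F. ✗
6: successors {7}; (p ∨ q) ∧ (¬p ∨ q) there: 7:T. ✓
7: successors {8}; (p ∨ q) ∧ (¬p ∨ q) there: 8:T. ✓
8: successors {2, 8}; (p ∨ q) ∧ (¬p ∨ q) there: 2:F, 8:T. ✗
Satisfying worlds: {3, 4, 6, 7}.
So □((p ∨ q) ∧ (¬p ∨ q)) fails at the other 4 worlds.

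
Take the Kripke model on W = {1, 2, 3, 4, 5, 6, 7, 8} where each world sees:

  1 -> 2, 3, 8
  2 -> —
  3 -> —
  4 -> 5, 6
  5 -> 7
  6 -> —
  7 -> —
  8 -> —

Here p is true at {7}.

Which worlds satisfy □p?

1: successors {2, 3, 8}; p there: 2:F, 3:F, 8:F. ✗
2: no successors, so □p holds vacuously. ✓
3: no successors, so □p holds vacuously. ✓
4: successors {5, 6}; p there: 5:F, 6:F. ✗
5: successors {7}; p there: 7:T. ✓
6: no successors, so □p holds vacuously. ✓
7: no successors, so □p holds vacuously. ✓
8: no successors, so □p holds vacuously. ✓

{2, 3, 5, 6, 7, 8}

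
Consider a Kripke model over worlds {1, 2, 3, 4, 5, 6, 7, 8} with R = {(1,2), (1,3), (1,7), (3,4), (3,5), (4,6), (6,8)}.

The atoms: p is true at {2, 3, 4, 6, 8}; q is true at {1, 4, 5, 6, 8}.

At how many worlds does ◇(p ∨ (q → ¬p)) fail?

1: successors {2, 3, 7}; p ∨ (q → ¬p) there: 2:T, 3:T, 7:T. ✓
2: no successors, so ◇(p ∨ (q → ¬p)) fails. ✗
3: successors {4, 5}; p ∨ (q → ¬p) there: 4:T, 5:T. ✓
4: successors {6}; p ∨ (q → ¬p) there: 6:T. ✓
5: no successors, so ◇(p ∨ (q → ¬p)) fails. ✗
6: successors {8}; p ∨ (q → ¬p) there: 8:T. ✓
7: no successors, so ◇(p ∨ (q → ¬p)) fails. ✗
8: no successors, so ◇(p ∨ (q → ¬p)) fails. ✗
Satisfying worlds: {1, 3, 4, 6}.
So ◇(p ∨ (q → ¬p)) fails at the other 4 worlds.

4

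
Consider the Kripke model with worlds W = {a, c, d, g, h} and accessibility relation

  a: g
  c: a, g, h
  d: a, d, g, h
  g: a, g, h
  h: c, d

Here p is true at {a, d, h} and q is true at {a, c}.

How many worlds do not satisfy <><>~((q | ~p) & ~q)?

0

a: successors {g}; <>~((q | ~p) & ~q) there: g:T. ✓
c: successors {a, g, h}; <>~((q | ~p) & ~q) there: a:F, g:T, h:T. ✓
d: successors {a, d, g, h}; <>~((q | ~p) & ~q) there: a:F, d:T, g:T, h:T. ✓
g: successors {a, g, h}; <>~((q | ~p) & ~q) there: a:F, g:T, h:T. ✓
h: successors {c, d}; <>~((q | ~p) & ~q) there: c:T, d:T. ✓
Satisfying worlds: {a, c, d, g, h}.
So <><>~((q | ~p) & ~q) fails at the other 0 worlds.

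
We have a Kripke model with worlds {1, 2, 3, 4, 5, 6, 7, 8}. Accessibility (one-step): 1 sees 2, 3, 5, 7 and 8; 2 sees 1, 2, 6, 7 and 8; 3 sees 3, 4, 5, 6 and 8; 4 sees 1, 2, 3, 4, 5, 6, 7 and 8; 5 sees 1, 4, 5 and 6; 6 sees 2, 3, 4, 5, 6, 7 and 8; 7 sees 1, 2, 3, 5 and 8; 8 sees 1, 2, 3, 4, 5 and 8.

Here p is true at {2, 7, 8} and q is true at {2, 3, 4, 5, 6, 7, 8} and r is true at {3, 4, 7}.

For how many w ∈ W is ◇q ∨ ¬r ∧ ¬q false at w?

1: ◇q is T, ¬r ∧ ¬q is T. ✓
2: ◇q is T, ¬r ∧ ¬q is F. ✓
3: ◇q is T, ¬r ∧ ¬q is F. ✓
4: ◇q is T, ¬r ∧ ¬q is F. ✓
5: ◇q is T, ¬r ∧ ¬q is F. ✓
6: ◇q is T, ¬r ∧ ¬q is F. ✓
7: ◇q is T, ¬r ∧ ¬q is F. ✓
8: ◇q is T, ¬r ∧ ¬q is F. ✓
Satisfying worlds: {1, 2, 3, 4, 5, 6, 7, 8}.
So ◇q ∨ ¬r ∧ ¬q fails at the other 0 worlds.

0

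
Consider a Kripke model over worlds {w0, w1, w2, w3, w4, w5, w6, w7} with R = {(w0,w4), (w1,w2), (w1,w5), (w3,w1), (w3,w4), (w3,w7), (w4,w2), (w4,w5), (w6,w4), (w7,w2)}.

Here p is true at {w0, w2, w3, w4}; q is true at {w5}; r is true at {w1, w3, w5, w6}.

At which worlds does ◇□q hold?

w0: successors {w4}; □q there: w4:F. ✗
w1: successors {w2, w5}; □q there: w2:T, w5:T. ✓
w2: no successors, so ◇□q fails. ✗
w3: successors {w1, w4, w7}; □q there: w1:F, w4:F, w7:F. ✗
w4: successors {w2, w5}; □q there: w2:T, w5:T. ✓
w5: no successors, so ◇□q fails. ✗
w6: successors {w4}; □q there: w4:F. ✗
w7: successors {w2}; □q there: w2:T. ✓

{w1, w4, w7}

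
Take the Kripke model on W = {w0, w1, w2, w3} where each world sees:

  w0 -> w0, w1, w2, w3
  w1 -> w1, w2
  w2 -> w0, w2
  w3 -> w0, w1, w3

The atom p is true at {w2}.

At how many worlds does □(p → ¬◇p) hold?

1

w0: successors {w0, w1, w2, w3}; p → ¬◇p there: w0:T, w1:T, w2:F, w3:T. ✗
w1: successors {w1, w2}; p → ¬◇p there: w1:T, w2:F. ✗
w2: successors {w0, w2}; p → ¬◇p there: w0:T, w2:F. ✗
w3: successors {w0, w1, w3}; p → ¬◇p there: w0:T, w1:T, w3:T. ✓
Satisfying worlds: {w3}.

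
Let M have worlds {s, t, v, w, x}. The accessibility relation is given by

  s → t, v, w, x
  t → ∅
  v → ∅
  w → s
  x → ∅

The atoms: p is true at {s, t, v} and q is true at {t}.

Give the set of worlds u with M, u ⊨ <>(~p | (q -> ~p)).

s: successors {t, v, w, x}; ~p | (q -> ~p) there: t:F, v:T, w:T, x:T. ✓
t: no successors, so <>(~p | (q -> ~p)) fails. ✗
v: no successors, so <>(~p | (q -> ~p)) fails. ✗
w: successors {s}; ~p | (q -> ~p) there: s:T. ✓
x: no successors, so <>(~p | (q -> ~p)) fails. ✗

{s, w}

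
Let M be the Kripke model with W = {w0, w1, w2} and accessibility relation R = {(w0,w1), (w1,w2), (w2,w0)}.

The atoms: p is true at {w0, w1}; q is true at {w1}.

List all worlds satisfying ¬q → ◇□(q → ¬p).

w0: ¬q is T, ◇□(q → ¬p) is T. ✓
w1: ¬q is F, ◇□(q → ¬p) is T. ✓
w2: ¬q is T, ◇□(q → ¬p) is F. ✗

{w0, w1}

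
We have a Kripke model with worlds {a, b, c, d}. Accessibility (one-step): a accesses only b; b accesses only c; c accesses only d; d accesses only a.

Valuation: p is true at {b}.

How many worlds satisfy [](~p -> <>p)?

a: successors {b}; ~p -> <>p there: b:T. ✓
b: successors {c}; ~p -> <>p there: c:F. ✗
c: successors {d}; ~p -> <>p there: d:F. ✗
d: successors {a}; ~p -> <>p there: a:T. ✓
Satisfying worlds: {a, d}.

2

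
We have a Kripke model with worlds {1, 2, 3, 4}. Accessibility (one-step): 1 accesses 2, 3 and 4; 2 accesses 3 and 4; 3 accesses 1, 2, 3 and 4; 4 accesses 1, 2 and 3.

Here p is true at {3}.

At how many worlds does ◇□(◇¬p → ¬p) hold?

1: successors {2, 3, 4}; □(◇¬p → ¬p) there: 2:F, 3:F, 4:F. ✗
2: successors {3, 4}; □(◇¬p → ¬p) there: 3:F, 4:F. ✗
3: successors {1, 2, 3, 4}; □(◇¬p → ¬p) there: 1:F, 2:F, 3:F, 4:F. ✗
4: successors {1, 2, 3}; □(◇¬p → ¬p) there: 1:F, 2:F, 3:F. ✗
Satisfying worlds: ∅.

0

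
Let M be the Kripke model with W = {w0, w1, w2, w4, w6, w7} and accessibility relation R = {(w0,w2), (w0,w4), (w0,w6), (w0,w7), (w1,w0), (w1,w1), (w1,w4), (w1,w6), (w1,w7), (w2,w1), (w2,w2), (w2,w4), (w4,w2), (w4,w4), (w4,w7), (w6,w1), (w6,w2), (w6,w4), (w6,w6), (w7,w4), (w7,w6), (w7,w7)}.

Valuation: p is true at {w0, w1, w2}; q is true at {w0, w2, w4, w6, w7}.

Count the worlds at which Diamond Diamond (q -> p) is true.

6

w0: successors {w2, w4, w6, w7}; Diamond (q -> p) there: w2:T, w4:T, w6:T, w7:F. ✓
w1: successors {w0, w1, w4, w6, w7}; Diamond (q -> p) there: w0:T, w1:T, w4:T, w6:T, w7:F. ✓
w2: successors {w1, w2, w4}; Diamond (q -> p) there: w1:T, w2:T, w4:T. ✓
w4: successors {w2, w4, w7}; Diamond (q -> p) there: w2:T, w4:T, w7:F. ✓
w6: successors {w1, w2, w4, w6}; Diamond (q -> p) there: w1:T, w2:T, w4:T, w6:T. ✓
w7: successors {w4, w6, w7}; Diamond (q -> p) there: w4:T, w6:T, w7:F. ✓
Satisfying worlds: {w0, w1, w2, w4, w6, w7}.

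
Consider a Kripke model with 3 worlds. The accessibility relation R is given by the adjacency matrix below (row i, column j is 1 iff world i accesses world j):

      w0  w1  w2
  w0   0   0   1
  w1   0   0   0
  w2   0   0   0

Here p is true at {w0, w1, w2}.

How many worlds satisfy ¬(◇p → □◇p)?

w0: ◇p → □◇p is F. ✓
w1: ◇p → □◇p is T. ✗
w2: ◇p → □◇p is T. ✗
Satisfying worlds: {w0}.

1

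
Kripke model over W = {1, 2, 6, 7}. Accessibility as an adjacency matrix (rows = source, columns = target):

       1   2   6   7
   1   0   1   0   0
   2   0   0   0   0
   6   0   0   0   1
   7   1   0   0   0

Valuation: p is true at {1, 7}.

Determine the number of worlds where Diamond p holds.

1: successors {2}; p there: 2:F. ✗
2: no successors, so Diamond p fails. ✗
6: successors {7}; p there: 7:T. ✓
7: successors {1}; p there: 1:T. ✓
Satisfying worlds: {6, 7}.

2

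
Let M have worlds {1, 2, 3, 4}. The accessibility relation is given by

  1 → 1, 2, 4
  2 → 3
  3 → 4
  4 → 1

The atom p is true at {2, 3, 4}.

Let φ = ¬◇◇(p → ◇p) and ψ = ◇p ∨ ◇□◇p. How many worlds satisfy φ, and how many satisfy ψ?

1 and 3

For ¬◇◇(p → ◇p):
1: ◇◇(p → ◇p) is T. ✗
2: ◇◇(p → ◇p) is F. ✓
3: ◇◇(p → ◇p) is T. ✗
4: ◇◇(p → ◇p) is T. ✗
— 1 world.
For ◇p ∨ ◇□◇p:
1: ◇p is T, ◇□◇p is T. ✓
2: ◇p is T, ◇□◇p is F. ✓
3: ◇p is T, ◇□◇p is T. ✓
4: ◇p is F, ◇□◇p is F. ✗
— 3 worlds.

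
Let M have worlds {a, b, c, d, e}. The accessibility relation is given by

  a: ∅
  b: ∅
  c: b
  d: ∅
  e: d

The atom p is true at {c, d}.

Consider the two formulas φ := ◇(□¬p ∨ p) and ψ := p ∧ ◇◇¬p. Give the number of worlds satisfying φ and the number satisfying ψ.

For ◇(□¬p ∨ p):
a: no successors, so ◇(□¬p ∨ p) fails. ✗
b: no successors, so ◇(□¬p ∨ p) fails. ✗
c: successors {b}; □¬p ∨ p there: b:T. ✓
d: no successors, so ◇(□¬p ∨ p) fails. ✗
e: successors {d}; □¬p ∨ p there: d:T. ✓
— 2 worlds.
For p ∧ ◇◇¬p:
a: p is F, ◇◇¬p is F. ✗
b: p is F, ◇◇¬p is F. ✗
c: p is T, ◇◇¬p is F. ✗
d: p is T, ◇◇¬p is F. ✗
e: p is F, ◇◇¬p is F. ✗
— 0 worlds.

2 and 0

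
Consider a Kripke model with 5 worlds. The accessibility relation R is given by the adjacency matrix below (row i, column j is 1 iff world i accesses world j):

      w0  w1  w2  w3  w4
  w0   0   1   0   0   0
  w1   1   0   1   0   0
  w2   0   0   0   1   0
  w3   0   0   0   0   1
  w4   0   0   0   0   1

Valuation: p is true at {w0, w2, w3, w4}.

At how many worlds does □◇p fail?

w0: successors {w1}; ◇p there: w1:T. ✓
w1: successors {w0, w2}; ◇p there: w0:F, w2:T. ✗
w2: successors {w3}; ◇p there: w3:T. ✓
w3: successors {w4}; ◇p there: w4:T. ✓
w4: successors {w4}; ◇p there: w4:T. ✓
Satisfying worlds: {w0, w2, w3, w4}.
So □◇p fails at the other 1 world.

1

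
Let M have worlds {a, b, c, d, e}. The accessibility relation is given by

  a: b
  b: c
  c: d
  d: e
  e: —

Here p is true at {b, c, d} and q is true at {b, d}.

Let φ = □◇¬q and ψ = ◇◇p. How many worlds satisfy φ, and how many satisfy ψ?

3 and 2

For □◇¬q:
a: successors {b}; ◇¬q there: b:T. ✓
b: successors {c}; ◇¬q there: c:F. ✗
c: successors {d}; ◇¬q there: d:T. ✓
d: successors {e}; ◇¬q there: e:F. ✗
e: no successors, so □◇¬q holds vacuously. ✓
— 3 worlds.
For ◇◇p:
a: successors {b}; ◇p there: b:T. ✓
b: successors {c}; ◇p there: c:T. ✓
c: successors {d}; ◇p there: d:F. ✗
d: successors {e}; ◇p there: e:F. ✗
e: no successors, so ◇◇p fails. ✗
— 2 worlds.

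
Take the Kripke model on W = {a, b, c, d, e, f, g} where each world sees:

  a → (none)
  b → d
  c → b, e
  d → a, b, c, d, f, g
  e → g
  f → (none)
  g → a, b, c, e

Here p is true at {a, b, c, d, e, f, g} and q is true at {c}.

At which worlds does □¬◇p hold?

{a, f}

a: no successors, so □¬◇p holds vacuously. ✓
b: successors {d}; ¬◇p there: d:F. ✗
c: successors {b, e}; ¬◇p there: b:F, e:F. ✗
d: successors {a, b, c, d, f, g}; ¬◇p there: a:T, b:F, c:F, d:F, f:T, g:F. ✗
e: successors {g}; ¬◇p there: g:F. ✗
f: no successors, so □¬◇p holds vacuously. ✓
g: successors {a, b, c, e}; ¬◇p there: a:T, b:F, c:F, e:F. ✗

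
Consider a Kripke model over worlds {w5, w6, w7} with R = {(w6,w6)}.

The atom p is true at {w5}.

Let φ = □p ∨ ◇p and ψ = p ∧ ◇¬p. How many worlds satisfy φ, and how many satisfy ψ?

For □p ∨ ◇p:
w5: □p is T, ◇p is F. ✓
w6: □p is F, ◇p is F. ✗
w7: □p is T, ◇p is F. ✓
— 2 worlds.
For p ∧ ◇¬p:
w5: p is T, ◇¬p is F. ✗
w6: p is F, ◇¬p is T. ✗
w7: p is F, ◇¬p is F. ✗
— 0 worlds.

2 and 0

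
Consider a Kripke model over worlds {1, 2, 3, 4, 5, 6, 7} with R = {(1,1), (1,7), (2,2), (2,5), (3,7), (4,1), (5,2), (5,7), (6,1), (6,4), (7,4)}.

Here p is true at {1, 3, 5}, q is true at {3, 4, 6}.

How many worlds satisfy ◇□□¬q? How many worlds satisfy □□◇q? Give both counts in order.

For ◇□□¬q:
1: successors {1, 7}; □□¬q there: 1:F, 7:T. ✓
2: successors {2, 5}; □□¬q there: 2:T, 5:F. ✓
3: successors {7}; □□¬q there: 7:T. ✓
4: successors {1}; □□¬q there: 1:F. ✗
5: successors {2, 7}; □□¬q there: 2:T, 7:T. ✓
6: successors {1, 4}; □□¬q there: 1:F, 4:T. ✓
7: successors {4}; □□¬q there: 4:T. ✓
— 6 worlds.
For □□◇q:
1: successors {1, 7}; □◇q there: 1:F, 7:F. ✗
2: successors {2, 5}; □◇q there: 2:F, 5:F. ✗
3: successors {7}; □◇q there: 7:F. ✗
4: successors {1}; □◇q there: 1:F. ✗
5: successors {2, 7}; □◇q there: 2:F, 7:F. ✗
6: successors {1, 4}; □◇q there: 1:F, 4:F. ✗
7: successors {4}; □◇q there: 4:F. ✗
— 0 worlds.

6 and 0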